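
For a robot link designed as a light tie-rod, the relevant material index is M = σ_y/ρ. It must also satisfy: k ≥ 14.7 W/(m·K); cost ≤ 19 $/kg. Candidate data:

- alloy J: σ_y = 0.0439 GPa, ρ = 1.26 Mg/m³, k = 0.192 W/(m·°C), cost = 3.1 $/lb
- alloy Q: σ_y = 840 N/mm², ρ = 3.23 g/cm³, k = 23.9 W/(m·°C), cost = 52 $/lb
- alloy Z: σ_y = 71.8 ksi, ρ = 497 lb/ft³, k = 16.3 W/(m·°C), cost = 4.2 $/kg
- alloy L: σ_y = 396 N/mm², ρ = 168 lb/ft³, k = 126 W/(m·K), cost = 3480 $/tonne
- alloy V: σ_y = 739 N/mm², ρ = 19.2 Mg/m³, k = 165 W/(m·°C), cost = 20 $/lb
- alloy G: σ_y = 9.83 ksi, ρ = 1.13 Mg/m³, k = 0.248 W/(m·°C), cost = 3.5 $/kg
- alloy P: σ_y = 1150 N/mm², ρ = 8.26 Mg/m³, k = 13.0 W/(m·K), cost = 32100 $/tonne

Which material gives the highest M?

alloy L

Screen on constraints: k ≥ 14.7 W/(m·K); cost ≤ 19 $/kg. Survivors: alloy Z, alloy L.
Putting every candidate on a common basis:
  alloy Z: σ_y = 495.0 MPa, ρ = 7961 kg/m³
  alloy L: σ_y = 396.0 MPa, ρ = 2691 kg/m³
  alloy L: M = 147 kN·m/kg
  alloy Z: M = 62.2 kN·m/kg
The maximum is for alloy L.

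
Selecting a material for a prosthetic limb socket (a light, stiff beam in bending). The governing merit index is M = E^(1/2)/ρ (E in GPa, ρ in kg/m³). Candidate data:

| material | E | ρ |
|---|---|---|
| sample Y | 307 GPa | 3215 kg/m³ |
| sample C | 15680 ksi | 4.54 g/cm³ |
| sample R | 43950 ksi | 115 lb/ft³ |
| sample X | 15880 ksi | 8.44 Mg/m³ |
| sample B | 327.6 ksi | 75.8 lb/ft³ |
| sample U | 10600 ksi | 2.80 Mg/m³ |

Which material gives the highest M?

sample R

Normalizing units and computing the index:
  sample Y: E = 307.0 GPa, ρ = 3215 kg/m³
  sample C: E = 108.1 GPa, ρ = 4540 kg/m³
  sample R: E = 303.0 GPa, ρ = 1842 kg/m³
  sample X: E = 109.5 GPa, ρ = 8440 kg/m³
  sample B: E = 2.259 GPa, ρ = 1214 kg/m³
  sample U: E = 73.08 GPa, ρ = 2800 kg/m³
  sample R: M = 9.45×10⁻³
  sample Y: M = 5.45×10⁻³
  sample U: M = 3.05×10⁻³
  sample C: M = 2.29×10⁻³
  sample X: M = 1.24×10⁻³
  sample B: M = 1.24×10⁻³
Highest index: sample R.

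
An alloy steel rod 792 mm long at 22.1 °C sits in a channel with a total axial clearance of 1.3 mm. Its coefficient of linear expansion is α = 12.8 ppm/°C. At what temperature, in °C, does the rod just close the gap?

α·L₀·ΔT = 1.3 mm ⇒ ΔT = 1.3 / (12.8×10⁻⁶ × 792.0) = 128.2 K.
T = 22.1 + 128.2 = 150.3 °C.

150 °C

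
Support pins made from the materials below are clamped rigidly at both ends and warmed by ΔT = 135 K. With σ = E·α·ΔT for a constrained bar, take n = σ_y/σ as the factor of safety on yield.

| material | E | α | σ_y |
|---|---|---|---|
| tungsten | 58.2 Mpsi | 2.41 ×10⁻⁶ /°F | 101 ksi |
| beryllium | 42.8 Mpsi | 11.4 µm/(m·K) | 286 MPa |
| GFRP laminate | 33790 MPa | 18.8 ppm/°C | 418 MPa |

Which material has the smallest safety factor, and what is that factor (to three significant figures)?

With everything in SI (GPa, ×10⁻⁶/K, MPa):
  tungsten: E = 401.3, α = 4.34, σ_y = 696.4 → σ = 235 MPa, n = 2.96
  beryllium: E = 295.1, α = 11.4, σ_y = 286.0 → σ = 454 MPa, n = 0.630
  GFRP laminate: E = 33.79, α = 18.8, σ_y = 418.0 → σ = 85.8 MPa, n = 4.87
Beryllium has the lowest safety factor, n = 0.630.

beryllium, n = 0.630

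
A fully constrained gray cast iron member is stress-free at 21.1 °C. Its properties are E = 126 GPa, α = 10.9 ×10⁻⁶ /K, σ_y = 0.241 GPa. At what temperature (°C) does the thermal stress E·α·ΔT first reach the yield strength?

σ_y = 0.241 GPa = 241.0 MPa.
E·α·ΔT = 241.0 MPa ⇒ ΔT = 241.0 / (126.0×10³ × 10.9×10⁻⁶) = 175.5 K.
T = 21.1 + 175.5 = 196.6 °C.

197 °C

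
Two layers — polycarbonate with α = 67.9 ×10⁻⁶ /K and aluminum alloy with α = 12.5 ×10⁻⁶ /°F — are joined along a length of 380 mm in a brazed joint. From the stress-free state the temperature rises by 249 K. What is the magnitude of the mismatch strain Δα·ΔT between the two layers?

0.0113

aluminum alloy: α = 12.5×10⁻⁶/°F × 9/5 = 22.5×10⁻⁶/K.
Δα = |67.9 − 22.5|×10⁻⁶/K = 45.4×10⁻⁶/K.
Mismatch strain = Δα·ΔT = 45.4×10⁻⁶ × 249.0 = 0.0113.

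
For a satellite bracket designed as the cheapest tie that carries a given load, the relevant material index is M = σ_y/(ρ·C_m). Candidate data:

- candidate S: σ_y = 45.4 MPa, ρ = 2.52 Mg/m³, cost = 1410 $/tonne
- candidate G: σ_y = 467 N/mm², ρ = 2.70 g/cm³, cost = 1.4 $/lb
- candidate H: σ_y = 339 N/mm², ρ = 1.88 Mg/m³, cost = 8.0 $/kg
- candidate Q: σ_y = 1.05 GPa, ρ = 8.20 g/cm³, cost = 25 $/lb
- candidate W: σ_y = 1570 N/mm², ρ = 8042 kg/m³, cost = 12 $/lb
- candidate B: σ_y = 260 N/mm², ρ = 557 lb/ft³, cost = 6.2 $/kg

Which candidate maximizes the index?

Putting every candidate on a common basis:
  candidate S: σ_y = 45.40 MPa, ρ = 2520 kg/m³, cost = 1.410 $/kg
  candidate G: σ_y = 467.0 MPa, ρ = 2700 kg/m³, cost = 3.086 $/kg
  candidate H: σ_y = 339.0 MPa, ρ = 1880 kg/m³, cost = 8.000 $/kg
  candidate Q: σ_y = 1050 MPa, ρ = 8200 kg/m³, cost = 55.11 $/kg
  candidate W: σ_y = 1570 MPa, ρ = 8042 kg/m³, cost = 26.46 $/kg
  candidate B: σ_y = 260.0 MPa, ρ = 8922 kg/m³, cost = 6.200 $/kg
  candidate G: M = 56.0 kN·m per $
  candidate H: M = 22.5 kN·m per $
  candidate S: M = 12.8 kN·m per $
  candidate W: M = 7.38 kN·m per $
  candidate B: M = 4.70 kN·m per $
  candidate Q: M = 2.32 kN·m per $
The maximum is for candidate G.

candidate G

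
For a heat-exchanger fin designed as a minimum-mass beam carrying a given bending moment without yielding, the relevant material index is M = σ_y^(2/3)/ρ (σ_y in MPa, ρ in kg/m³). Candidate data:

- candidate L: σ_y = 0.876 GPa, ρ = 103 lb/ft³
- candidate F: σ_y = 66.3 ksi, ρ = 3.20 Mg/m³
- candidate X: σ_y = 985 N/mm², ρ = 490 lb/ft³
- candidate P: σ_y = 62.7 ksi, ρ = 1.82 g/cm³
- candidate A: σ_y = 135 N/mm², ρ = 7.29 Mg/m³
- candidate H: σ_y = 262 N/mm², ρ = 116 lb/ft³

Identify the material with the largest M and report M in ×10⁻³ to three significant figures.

candidate L, M = 55.5×10⁻³

Convert each candidate to consistent units, then evaluate M:
  candidate L: σ_y = 876.0 MPa, ρ = 1650 kg/m³
  candidate F: σ_y = 457.1 MPa, ρ = 3200 kg/m³
  candidate X: σ_y = 985.0 MPa, ρ = 7849 kg/m³
  candidate P: σ_y = 432.3 MPa, ρ = 1820 kg/m³
  candidate A: σ_y = 135.0 MPa, ρ = 7290 kg/m³
  candidate H: σ_y = 262.0 MPa, ρ = 1858 kg/m³
  candidate L: M = 55.5×10⁻³
  candidate P: M = 31.4×10⁻³
  candidate H: M = 22.0×10⁻³
  candidate F: M = 18.5×10⁻³
  candidate X: M = 12.6×10⁻³
  candidate A: M = 3.61×10⁻³
Highest index: candidate L.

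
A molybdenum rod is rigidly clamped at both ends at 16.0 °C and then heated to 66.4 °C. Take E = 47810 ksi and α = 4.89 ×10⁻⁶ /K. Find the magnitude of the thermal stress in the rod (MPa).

E = 47810 ksi = 329.6 GPa.
ΔT = 50.40 K. Constrained thermal stress σ = E·α·ΔT = 329.6×10³ MPa × 4.89×10⁻⁶ × 50.40 = 81.2 MPa (compressive).

81.2 MPa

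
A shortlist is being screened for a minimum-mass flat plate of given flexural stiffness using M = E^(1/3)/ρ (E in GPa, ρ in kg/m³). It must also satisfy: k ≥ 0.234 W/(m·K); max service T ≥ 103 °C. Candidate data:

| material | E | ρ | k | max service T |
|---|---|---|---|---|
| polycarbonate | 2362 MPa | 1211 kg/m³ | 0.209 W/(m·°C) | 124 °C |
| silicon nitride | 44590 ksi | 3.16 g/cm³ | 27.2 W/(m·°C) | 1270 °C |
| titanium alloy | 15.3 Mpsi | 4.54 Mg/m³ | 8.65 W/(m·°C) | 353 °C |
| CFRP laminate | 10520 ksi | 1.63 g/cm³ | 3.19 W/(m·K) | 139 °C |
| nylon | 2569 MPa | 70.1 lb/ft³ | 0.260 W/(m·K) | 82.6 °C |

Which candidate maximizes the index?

CFRP laminate

Screen on constraints: k ≥ 0.234 W/(m·K); max service T ≥ 103 °C. Survivors: silicon nitride, titanium alloy, CFRP laminate.
In SI units:
  silicon nitride: E = 307.4 GPa, ρ = 3160 kg/m³
  titanium alloy: E = 105.5 GPa, ρ = 4540 kg/m³
  CFRP laminate: E = 72.53 GPa, ρ = 1630 kg/m³
  CFRP laminate: M = 2.56×10⁻³
  silicon nitride: M = 2.14×10⁻³
  titanium alloy: M = 1.04×10⁻³
CFRP laminate ranks first.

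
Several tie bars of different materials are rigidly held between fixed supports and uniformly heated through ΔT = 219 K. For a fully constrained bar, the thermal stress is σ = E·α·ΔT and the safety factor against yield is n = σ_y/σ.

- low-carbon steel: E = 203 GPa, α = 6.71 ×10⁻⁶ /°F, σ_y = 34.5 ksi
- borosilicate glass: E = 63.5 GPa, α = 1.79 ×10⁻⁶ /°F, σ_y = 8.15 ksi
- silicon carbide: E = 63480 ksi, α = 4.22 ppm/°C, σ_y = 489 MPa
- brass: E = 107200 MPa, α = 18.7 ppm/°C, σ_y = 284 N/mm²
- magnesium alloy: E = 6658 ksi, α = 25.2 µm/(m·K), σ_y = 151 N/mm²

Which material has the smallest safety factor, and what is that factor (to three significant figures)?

low-carbon steel, n = 0.443

Per material, after unit conversion:
  low-carbon steel: E = 203.0, α = 12.1, σ_y = 237.9 → σ = 537 MPa, n = 0.443
  borosilicate glass: E = 63.50, α = 3.22, σ_y = 56.19 → σ = 44.8 MPa, n = 1.25
  silicon carbide: E = 437.7, α = 4.22, σ_y = 489.0 → σ = 404 MPa, n = 1.21
  brass: E = 107.2, α = 18.7, σ_y = 284.0 → σ = 439 MPa, n = 0.647
  magnesium alloy: E = 45.91, α = 25.2, σ_y = 151.0 → σ = 253 MPa, n = 0.596
Smallest n: low-carbon steel with n = 0.443.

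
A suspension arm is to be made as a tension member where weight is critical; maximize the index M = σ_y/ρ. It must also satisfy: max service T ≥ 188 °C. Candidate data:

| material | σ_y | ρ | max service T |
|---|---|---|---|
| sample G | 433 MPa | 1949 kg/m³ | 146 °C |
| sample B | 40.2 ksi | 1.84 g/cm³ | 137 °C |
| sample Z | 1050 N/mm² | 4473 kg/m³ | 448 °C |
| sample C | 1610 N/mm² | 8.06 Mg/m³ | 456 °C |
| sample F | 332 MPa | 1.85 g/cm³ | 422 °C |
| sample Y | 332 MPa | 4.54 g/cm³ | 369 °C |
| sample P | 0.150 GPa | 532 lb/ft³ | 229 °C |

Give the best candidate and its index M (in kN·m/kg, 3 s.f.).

Screen on constraints: max service T ≥ 188 °C. Survivors: sample Z, sample C, sample F, sample Y, sample P.
After converting to SI:
  sample Z: σ_y = 1050 MPa, ρ = 4473 kg/m³
  sample C: σ_y = 1610 MPa, ρ = 8060 kg/m³
  sample F: σ_y = 332.0 MPa, ρ = 1850 kg/m³
  sample Y: σ_y = 332.0 MPa, ρ = 4540 kg/m³
  sample P: σ_y = 150.0 MPa, ρ = 8522 kg/m³
  sample Z: M = 235 kN·m/kg
  sample C: M = 200 kN·m/kg
  sample F: M = 179 kN·m/kg
  sample Y: M = 73.1 kN·m/kg
  sample P: M = 17.6 kN·m/kg
The maximum is for sample Z.

sample Z, M = 235 kN·m/kg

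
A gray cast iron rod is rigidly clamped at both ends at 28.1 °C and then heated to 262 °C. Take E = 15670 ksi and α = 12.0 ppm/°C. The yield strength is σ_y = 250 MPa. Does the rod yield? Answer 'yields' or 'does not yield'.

E = 15670 ksi = 108.0 GPa.
ΔT = 233.9 K. Constrained thermal stress σ = E·α·ΔT = 108.0×10³ MPa × 12.0×10⁻⁶ × 233.9 = 303 MPa (compressive).
Compare to σ_y = 250 MPa: σ ≥ σ_y, so it yields.

yields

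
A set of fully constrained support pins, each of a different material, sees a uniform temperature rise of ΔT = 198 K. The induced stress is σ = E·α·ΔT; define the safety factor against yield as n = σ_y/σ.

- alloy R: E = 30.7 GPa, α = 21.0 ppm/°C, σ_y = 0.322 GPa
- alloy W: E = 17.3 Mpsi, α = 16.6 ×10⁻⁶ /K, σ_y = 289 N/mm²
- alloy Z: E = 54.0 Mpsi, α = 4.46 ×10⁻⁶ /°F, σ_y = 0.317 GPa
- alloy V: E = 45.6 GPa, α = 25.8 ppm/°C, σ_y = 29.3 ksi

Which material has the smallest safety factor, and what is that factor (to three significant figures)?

alloy Z, n = 0.536

With everything in SI (GPa, ×10⁻⁶/K, MPa):
  alloy R: E = 30.70, α = 21.0, σ_y = 322.0 → σ = 128 MPa, n = 2.52
  alloy W: E = 119.3, α = 16.6, σ_y = 289.0 → σ = 392 MPa, n = 0.737
  alloy Z: E = 372.3, α = 8.03, σ_y = 317.0 → σ = 592 MPa, n = 0.536
  alloy V: E = 45.60, α = 25.8, σ_y = 202.0 → σ = 233 MPa, n = 0.867
The minimum is alloy Z at n = 0.536.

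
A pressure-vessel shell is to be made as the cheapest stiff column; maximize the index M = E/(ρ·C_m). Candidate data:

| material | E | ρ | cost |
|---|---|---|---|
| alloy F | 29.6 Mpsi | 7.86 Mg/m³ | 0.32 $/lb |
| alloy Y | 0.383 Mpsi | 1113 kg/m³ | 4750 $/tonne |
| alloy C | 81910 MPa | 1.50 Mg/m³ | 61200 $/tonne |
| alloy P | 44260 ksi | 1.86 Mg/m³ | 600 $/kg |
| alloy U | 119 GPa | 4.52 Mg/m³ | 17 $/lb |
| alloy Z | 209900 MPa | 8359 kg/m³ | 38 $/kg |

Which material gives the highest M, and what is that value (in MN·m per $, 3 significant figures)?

alloy F, M = 36.8 MN·m per $

Normalizing units and computing the index:
  alloy F: E = 204.1 GPa, ρ = 7860 kg/m³, cost = 0.7055 $/kg
  alloy Y: E = 2.641 GPa, ρ = 1113 kg/m³, cost = 4.750 $/kg
  alloy C: E = 81.91 GPa, ρ = 1500 kg/m³, cost = 61.20 $/kg
  alloy P: E = 305.2 GPa, ρ = 1860 kg/m³, cost = 600.0 $/kg
  alloy U: E = 119.0 GPa, ρ = 4520 kg/m³, cost = 37.48 $/kg
  alloy Z: E = 209.9 GPa, ρ = 8359 kg/m³, cost = 38.00 $/kg
  alloy F: M = 36.8 MN·m per $
  alloy C: M = 0.892 MN·m per $
  alloy U: M = 0.702 MN·m per $
  alloy Z: M = 0.661 MN·m per $
  alloy Y: M = 0.499 MN·m per $
  alloy P: M = 0.273 MN·m per $
Alloy F has the largest M.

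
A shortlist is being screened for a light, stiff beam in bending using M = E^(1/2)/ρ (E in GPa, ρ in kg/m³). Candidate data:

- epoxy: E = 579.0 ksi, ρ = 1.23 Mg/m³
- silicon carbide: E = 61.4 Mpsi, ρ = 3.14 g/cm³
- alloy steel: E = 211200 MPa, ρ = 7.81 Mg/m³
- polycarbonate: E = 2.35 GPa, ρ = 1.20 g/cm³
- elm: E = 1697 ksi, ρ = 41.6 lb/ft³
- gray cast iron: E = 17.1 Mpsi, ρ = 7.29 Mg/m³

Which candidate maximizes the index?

Putting every candidate on a common basis:
  epoxy: E = 3.992 GPa, ρ = 1230 kg/m³
  silicon carbide: E = 423.3 GPa, ρ = 3140 kg/m³
  alloy steel: E = 211.2 GPa, ρ = 7810 kg/m³
  polycarbonate: E = 2.350 GPa, ρ = 1200 kg/m³
  elm: E = 11.70 GPa, ρ = 666.4 kg/m³
  gray cast iron: E = 117.9 GPa, ρ = 7290 kg/m³
  silicon carbide: M = 6.55×10⁻³
  elm: M = 5.13×10⁻³
  alloy steel: M = 1.86×10⁻³
  epoxy: M = 1.62×10⁻³
  gray cast iron: M = 1.49×10⁻³
  polycarbonate: M = 1.28×10⁻³
Silicon carbide has the largest M.

silicon carbide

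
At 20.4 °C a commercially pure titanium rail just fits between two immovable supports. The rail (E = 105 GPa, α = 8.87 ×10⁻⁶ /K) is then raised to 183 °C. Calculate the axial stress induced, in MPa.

ΔT = 162.6 K. Constrained thermal stress σ = E·α·ΔT = 105.0×10³ MPa × 8.87×10⁻⁶ × 162.6 = 151 MPa (compressive).

151 MPa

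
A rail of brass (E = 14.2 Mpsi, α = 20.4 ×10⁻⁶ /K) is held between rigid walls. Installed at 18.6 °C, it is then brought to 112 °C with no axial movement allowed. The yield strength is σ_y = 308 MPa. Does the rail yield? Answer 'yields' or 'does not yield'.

does not yield

E = 14.2 Mpsi = 97.91 GPa.
ΔT = 93.40 K. Constrained thermal stress σ = E·α·ΔT = 97.91×10³ MPa × 20.4×10⁻⁶ × 93.40 = 187 MPa (compressive).
Compare to σ_y = 308 MPa: σ < σ_y, so it does not yield.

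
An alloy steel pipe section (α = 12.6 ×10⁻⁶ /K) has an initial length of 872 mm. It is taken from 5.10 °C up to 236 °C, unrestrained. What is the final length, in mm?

874.54 mm

ΔT = 236 − 5.10 = 230.9 K.
ΔL = α·L₀·ΔT = 12.6×10⁻⁶ × 872 mm × 230.9 K = 2.54 mm.
L = L₀ + ΔL = 872 + 2.54 = 874.54 mm.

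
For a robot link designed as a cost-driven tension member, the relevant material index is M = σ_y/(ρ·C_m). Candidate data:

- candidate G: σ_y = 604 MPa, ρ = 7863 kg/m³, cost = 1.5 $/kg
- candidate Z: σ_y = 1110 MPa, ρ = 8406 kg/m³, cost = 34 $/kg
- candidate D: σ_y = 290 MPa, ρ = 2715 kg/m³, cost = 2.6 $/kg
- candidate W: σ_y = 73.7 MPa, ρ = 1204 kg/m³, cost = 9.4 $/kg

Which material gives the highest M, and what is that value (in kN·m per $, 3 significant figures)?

Evaluate M for each candidate:
  candidate G: M = 51.2 kN·m per $
  candidate D: M = 41.1 kN·m per $
  candidate W: M = 6.51 kN·m per $
  candidate Z: M = 3.88 kN·m per $
The maximum is for candidate G.

candidate G, M = 51.2 kN·m per $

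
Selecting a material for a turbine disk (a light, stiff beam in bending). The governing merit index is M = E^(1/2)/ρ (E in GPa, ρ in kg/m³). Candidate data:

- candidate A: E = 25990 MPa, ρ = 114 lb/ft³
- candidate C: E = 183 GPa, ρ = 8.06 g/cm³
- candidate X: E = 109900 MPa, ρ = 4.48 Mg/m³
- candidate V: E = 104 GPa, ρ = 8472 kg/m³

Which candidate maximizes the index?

candidate A

Convert each candidate to consistent units, then evaluate M:
  candidate A: E = 25.99 GPa, ρ = 1826 kg/m³
  candidate C: E = 183.0 GPa, ρ = 8060 kg/m³
  candidate X: E = 109.9 GPa, ρ = 4480 kg/m³
  candidate V: E = 104.0 GPa, ρ = 8472 kg/m³
  candidate A: M = 2.79×10⁻³
  candidate X: M = 2.34×10⁻³
  candidate C: M = 1.68×10⁻³
  candidate V: M = 1.20×10⁻³
The maximum is for candidate A.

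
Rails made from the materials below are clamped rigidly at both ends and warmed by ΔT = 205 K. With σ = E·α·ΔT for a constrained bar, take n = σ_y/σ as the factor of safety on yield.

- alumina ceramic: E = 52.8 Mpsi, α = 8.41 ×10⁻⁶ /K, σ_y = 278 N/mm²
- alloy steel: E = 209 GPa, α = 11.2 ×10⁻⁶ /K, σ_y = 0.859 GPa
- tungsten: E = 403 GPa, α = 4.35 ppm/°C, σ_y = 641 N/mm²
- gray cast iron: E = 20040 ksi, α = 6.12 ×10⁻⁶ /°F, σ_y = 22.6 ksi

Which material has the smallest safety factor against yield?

Per material, after unit conversion:
  alumina ceramic: E = 364.0, α = 8.41, σ_y = 278.0 → σ = 628 MPa, n = 0.443
  alloy steel: E = 209.0, α = 11.2, σ_y = 859.0 → σ = 480 MPa, n = 1.79
  tungsten: E = 403.0, α = 4.35, σ_y = 641.0 → σ = 359 MPa, n = 1.78
  gray cast iron: E = 138.2, α = 11.0, σ_y = 155.8 → σ = 312 MPa, n = 0.499
Smallest n: alumina ceramic with n = 0.443.

alumina ceramic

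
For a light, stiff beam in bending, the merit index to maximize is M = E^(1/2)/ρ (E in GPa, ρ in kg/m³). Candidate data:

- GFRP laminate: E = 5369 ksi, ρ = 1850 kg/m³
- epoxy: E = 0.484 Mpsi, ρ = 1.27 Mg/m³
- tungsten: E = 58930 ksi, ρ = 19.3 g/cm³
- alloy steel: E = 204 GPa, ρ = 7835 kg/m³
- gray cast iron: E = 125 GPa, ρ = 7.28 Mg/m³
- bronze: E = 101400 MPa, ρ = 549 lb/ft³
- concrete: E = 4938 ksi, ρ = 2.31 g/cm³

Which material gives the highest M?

GFRP laminate

After converting to SI:
  GFRP laminate: E = 37.02 GPa, ρ = 1850 kg/m³
  epoxy: E = 3.337 GPa, ρ = 1270 kg/m³
  tungsten: E = 406.3 GPa, ρ = 19300 kg/m³
  alloy steel: E = 204.0 GPa, ρ = 7835 kg/m³
  gray cast iron: E = 125.0 GPa, ρ = 7280 kg/m³
  bronze: E = 101.4 GPa, ρ = 8794 kg/m³
  concrete: E = 34.05 GPa, ρ = 2310 kg/m³
  GFRP laminate: M = 3.29×10⁻³
  concrete: M = 2.53×10⁻³
  alloy steel: M = 1.82×10⁻³
  gray cast iron: M = 1.54×10⁻³
  epoxy: M = 1.44×10⁻³
  bronze: M = 1.15×10⁻³
  tungsten: M = 1.04×10⁻³
GFRP laminate ranks first.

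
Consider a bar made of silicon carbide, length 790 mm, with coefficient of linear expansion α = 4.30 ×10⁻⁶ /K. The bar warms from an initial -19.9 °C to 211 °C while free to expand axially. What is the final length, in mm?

ΔT = 211 − (-19.9) = 230.9 K.
ΔL = α·L₀·ΔT = 4.30×10⁻⁶ × 790 mm × 230.9 K = 0.784 mm.
L = L₀ + ΔL = 790 + 0.784 = 790.78 mm.

790.78 mm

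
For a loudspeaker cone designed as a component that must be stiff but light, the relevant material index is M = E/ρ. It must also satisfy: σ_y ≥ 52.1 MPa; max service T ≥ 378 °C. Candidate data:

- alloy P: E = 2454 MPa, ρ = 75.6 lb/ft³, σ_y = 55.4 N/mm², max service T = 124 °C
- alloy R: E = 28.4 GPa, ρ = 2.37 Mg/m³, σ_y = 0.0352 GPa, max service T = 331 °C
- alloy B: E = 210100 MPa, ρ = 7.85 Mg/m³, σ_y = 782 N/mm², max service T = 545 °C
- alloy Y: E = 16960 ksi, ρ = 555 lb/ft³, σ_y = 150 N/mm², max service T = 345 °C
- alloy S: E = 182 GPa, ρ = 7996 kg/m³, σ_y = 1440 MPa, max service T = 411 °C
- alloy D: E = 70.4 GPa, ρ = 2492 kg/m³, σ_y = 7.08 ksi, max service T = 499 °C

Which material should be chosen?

alloy B

Screen on constraints: σ_y ≥ 52.1 MPa; max service T ≥ 378 °C. Survivors: alloy B, alloy S.
In SI units:
  alloy B: E = 210.1 GPa, ρ = 7850 kg/m³
  alloy S: E = 182.0 GPa, ρ = 7996 kg/m³
  alloy B: M = 26.8 MN·m/kg
  alloy S: M = 22.8 MN·m/kg
Alloy B has the largest M.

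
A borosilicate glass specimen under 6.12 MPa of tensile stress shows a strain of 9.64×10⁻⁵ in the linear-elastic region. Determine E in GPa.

E = σ/ε = 6.12 MPa / 9.64×10⁻⁵ = 63490 MPa = 63.5 GPa.

63.5 GPa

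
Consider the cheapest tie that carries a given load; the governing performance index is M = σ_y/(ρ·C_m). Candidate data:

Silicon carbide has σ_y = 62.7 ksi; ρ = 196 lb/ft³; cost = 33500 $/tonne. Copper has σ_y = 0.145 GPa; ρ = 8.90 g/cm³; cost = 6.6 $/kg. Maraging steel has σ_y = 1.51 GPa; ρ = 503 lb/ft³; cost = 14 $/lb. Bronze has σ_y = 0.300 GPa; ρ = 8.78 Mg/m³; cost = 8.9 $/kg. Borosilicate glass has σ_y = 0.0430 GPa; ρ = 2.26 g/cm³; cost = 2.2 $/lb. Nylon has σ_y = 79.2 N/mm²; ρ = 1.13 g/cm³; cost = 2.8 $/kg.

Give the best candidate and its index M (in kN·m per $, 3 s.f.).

nylon, M = 25.0 kN·m per $

In SI units:
  silicon carbide: σ_y = 432.3 MPa, ρ = 3140 kg/m³, cost = 33.50 $/kg
  copper: σ_y = 145.0 MPa, ρ = 8900 kg/m³, cost = 6.600 $/kg
  maraging steel: σ_y = 1510 MPa, ρ = 8057 kg/m³, cost = 30.86 $/kg
  bronze: σ_y = 300.0 MPa, ρ = 8780 kg/m³, cost = 8.900 $/kg
  borosilicate glass: σ_y = 43.00 MPa, ρ = 2260 kg/m³, cost = 4.850 $/kg
  nylon: σ_y = 79.20 MPa, ρ = 1130 kg/m³, cost = 2.800 $/kg
  nylon: M = 25.0 kN·m per $
  maraging steel: M = 6.07 kN·m per $
  silicon carbide: M = 4.11 kN·m per $
  borosilicate glass: M = 3.92 kN·m per $
  bronze: M = 3.84 kN·m per $
  copper: M = 2.47 kN·m per $
Nylon ranks first.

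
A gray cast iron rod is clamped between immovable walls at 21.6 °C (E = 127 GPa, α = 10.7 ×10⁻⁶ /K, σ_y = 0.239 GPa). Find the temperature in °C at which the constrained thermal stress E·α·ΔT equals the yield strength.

197 °C

σ_y = 0.239 GPa = 239.0 MPa.
E·α·ΔT = 239.0 MPa ⇒ ΔT = 239.0 / (127.0×10³ × 10.7×10⁻⁶) = 175.9 K.
T = 21.6 + 175.9 = 197.5 °C.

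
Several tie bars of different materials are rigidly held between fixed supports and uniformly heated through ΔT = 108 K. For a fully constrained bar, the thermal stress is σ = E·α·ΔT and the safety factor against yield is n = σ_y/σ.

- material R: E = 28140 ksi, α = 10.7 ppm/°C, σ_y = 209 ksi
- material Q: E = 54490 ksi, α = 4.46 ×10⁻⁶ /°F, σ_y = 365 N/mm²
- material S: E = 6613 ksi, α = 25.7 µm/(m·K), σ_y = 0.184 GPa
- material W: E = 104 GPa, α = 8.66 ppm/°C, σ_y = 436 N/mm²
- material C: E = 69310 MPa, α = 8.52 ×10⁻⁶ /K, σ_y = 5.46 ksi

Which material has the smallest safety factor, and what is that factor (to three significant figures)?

material C, n = 0.590

Per material, after unit conversion:
  material R: E = 194.0, α = 10.7, σ_y = 1441 → σ = 224 MPa, n = 6.43
  material Q: E = 375.7, α = 8.03, σ_y = 365.0 → σ = 326 MPa, n = 1.12
  material S: E = 45.60, α = 25.7, σ_y = 184.0 → σ = 127 MPa, n = 1.45
  material W: E = 104.0, α = 8.66, σ_y = 436.0 → σ = 97.3 MPa, n = 4.48
  material C: E = 69.31, α = 8.52, σ_y = 37.65 → σ = 63.8 MPa, n = 0.590
Material C has the lowest safety factor, n = 0.590.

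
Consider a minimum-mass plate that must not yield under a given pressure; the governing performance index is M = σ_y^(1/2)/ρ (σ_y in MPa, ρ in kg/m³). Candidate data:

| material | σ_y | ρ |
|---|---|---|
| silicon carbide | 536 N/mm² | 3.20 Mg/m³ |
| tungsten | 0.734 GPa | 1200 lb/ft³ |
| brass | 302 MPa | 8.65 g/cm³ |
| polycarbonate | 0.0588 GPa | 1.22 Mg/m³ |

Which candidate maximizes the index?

After converting to SI:
  silicon carbide: σ_y = 536.0 MPa, ρ = 3200 kg/m³
  tungsten: σ_y = 734.0 MPa, ρ = 19220 kg/m³
  brass: σ_y = 302.0 MPa, ρ = 8650 kg/m³
  polycarbonate: σ_y = 58.80 MPa, ρ = 1220 kg/m³
  silicon carbide: M = 7.23×10⁻³
  polycarbonate: M = 6.29×10⁻³
  brass: M = 2.01×10⁻³
  tungsten: M = 1.41×10⁻³
Silicon carbide ranks first.

silicon carbide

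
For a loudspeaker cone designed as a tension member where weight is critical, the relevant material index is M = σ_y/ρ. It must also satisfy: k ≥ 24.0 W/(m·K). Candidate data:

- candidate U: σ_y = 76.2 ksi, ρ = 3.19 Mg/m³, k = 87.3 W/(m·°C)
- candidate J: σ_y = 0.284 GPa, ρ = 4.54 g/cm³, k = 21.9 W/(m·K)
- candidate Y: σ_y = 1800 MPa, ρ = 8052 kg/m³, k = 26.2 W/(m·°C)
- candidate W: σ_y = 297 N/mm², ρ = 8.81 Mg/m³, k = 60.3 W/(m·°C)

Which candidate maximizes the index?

candidate Y

Screen on constraints: k ≥ 24.0 W/(m·K). Survivors: candidate U, candidate Y, candidate W.
In SI units:
  candidate U: σ_y = 525.4 MPa, ρ = 3190 kg/m³
  candidate Y: σ_y = 1800 MPa, ρ = 8052 kg/m³
  candidate W: σ_y = 297.0 MPa, ρ = 8810 kg/m³
  candidate Y: M = 224 kN·m/kg
  candidate U: M = 165 kN·m/kg
  candidate W: M = 33.7 kN·m/kg
Highest index: candidate Y.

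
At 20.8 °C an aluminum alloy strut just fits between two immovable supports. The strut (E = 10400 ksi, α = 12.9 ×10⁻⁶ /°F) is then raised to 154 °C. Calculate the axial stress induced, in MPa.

E = 10400 ksi = 71.71 GPa.
α = 12.9×10⁻⁶/°F × 9/5 = 23.2×10⁻⁶/K.
ΔT = 133.2 K. Constrained thermal stress σ = E·α·ΔT = 71.71×10³ MPa × 23.2×10⁻⁶ × 133.2 = 222 MPa (compressive).

222 MPa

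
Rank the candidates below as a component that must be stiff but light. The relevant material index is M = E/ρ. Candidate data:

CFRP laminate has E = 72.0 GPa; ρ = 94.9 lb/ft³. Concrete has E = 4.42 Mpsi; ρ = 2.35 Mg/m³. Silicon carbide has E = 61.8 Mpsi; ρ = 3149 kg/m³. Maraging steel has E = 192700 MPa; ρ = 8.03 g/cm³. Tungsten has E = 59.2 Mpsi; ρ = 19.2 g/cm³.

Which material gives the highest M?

silicon carbide

Normalizing units and computing the index:
  CFRP laminate: E = 72.00 GPa, ρ = 1520 kg/m³
  concrete: E = 30.47 GPa, ρ = 2350 kg/m³
  silicon carbide: E = 426.1 GPa, ρ = 3149 kg/m³
  maraging steel: E = 192.7 GPa, ρ = 8030 kg/m³
  tungsten: E = 408.2 GPa, ρ = 19200 kg/m³
  silicon carbide: M = 135 MN·m/kg
  CFRP laminate: M = 47.4 MN·m/kg
  maraging steel: M = 24.0 MN·m/kg
  tungsten: M = 21.3 MN·m/kg
  concrete: M = 13.0 MN·m/kg
Highest index: silicon carbide.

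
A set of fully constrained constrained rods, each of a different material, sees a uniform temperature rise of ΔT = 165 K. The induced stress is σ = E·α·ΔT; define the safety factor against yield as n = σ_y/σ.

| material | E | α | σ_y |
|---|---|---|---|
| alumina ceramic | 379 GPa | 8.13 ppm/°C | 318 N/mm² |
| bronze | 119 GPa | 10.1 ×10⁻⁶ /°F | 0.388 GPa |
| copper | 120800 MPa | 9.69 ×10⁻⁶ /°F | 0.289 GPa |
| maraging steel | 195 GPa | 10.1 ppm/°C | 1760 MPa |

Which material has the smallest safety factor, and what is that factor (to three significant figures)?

alumina ceramic, n = 0.625

Per material, after unit conversion:
  alumina ceramic: E = 379.0, α = 8.13, σ_y = 318.0 → σ = 508 MPa, n = 0.625
  bronze: E = 119.0, α = 18.2, σ_y = 388.0 → σ = 357 MPa, n = 1.09
  copper: E = 120.8, α = 17.4, σ_y = 289.0 → σ = 348 MPa, n = 0.831
  maraging steel: E = 195.0, α = 10.1, σ_y = 1760 → σ = 325 MPa, n = 5.42
Smallest n: alumina ceramic with n = 0.625.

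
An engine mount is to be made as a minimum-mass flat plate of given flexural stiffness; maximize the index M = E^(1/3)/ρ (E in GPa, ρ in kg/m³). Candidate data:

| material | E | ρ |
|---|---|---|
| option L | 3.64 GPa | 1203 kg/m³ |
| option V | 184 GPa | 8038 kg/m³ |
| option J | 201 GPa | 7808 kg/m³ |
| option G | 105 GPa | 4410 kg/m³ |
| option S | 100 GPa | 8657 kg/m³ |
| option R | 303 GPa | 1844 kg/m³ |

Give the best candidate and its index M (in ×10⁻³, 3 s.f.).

Per-candidate index values:
  option R: M = 3.64×10⁻³
  option L: M = 1.28×10⁻³
  option G: M = 1.07×10⁻³
  option J: M = 0.750×10⁻³
  option V: M = 0.708×10⁻³
  option S: M = 0.536×10⁻³
Highest index: option R.

option R, M = 3.64×10⁻³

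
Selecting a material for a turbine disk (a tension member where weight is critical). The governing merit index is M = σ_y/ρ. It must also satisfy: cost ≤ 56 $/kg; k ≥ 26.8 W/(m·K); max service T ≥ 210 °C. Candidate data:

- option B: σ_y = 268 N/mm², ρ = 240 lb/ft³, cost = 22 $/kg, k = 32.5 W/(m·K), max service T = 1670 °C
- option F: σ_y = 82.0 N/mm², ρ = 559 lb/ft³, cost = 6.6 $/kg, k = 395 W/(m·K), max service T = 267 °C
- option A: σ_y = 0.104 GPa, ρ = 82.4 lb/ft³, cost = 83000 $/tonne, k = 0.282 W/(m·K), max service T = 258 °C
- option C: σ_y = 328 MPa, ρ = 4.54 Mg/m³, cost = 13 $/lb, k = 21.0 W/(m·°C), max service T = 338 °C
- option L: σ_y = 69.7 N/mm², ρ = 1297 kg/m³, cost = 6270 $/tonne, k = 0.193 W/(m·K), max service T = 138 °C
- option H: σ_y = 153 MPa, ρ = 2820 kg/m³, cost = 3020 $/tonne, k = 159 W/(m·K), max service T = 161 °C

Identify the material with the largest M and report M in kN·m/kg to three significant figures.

option B, M = 69.7 kN·m/kg

Screen on constraints: cost ≤ 56 $/kg; k ≥ 26.8 W/(m·K); max service T ≥ 210 °C. Survivors: option B, option F.
Normalizing units and computing the index:
  option B: σ_y = 268.0 MPa, ρ = 3844 kg/m³
  option F: σ_y = 82.00 MPa, ρ = 8954 kg/m³
  option B: M = 69.7 kN·m/kg
  option F: M = 9.16 kN·m/kg
Highest index: option B.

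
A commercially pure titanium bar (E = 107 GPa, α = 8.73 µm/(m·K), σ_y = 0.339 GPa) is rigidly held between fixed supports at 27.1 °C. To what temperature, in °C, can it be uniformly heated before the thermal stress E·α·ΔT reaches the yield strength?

390 °C

σ_y = 0.339 GPa = 339.0 MPa.
E·α·ΔT = 339.0 MPa ⇒ ΔT = 339.0 / (107.0×10³ × 8.73×10⁻⁶) = 362.9 K.
T = 27.1 + 362.9 = 390.0 °C.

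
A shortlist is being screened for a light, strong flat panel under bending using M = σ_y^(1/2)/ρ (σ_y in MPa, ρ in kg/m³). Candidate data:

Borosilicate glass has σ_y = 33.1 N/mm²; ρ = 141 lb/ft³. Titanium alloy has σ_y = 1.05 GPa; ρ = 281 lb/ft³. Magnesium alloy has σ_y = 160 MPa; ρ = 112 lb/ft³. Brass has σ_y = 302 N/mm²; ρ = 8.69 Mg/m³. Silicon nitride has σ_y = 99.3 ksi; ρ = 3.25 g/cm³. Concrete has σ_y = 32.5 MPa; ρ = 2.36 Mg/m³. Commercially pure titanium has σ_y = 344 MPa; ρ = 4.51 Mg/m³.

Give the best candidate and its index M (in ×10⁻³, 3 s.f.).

silicon nitride, M = 8.05×10⁻³

Convert each candidate to consistent units, then evaluate M:
  borosilicate glass: σ_y = 33.10 MPa, ρ = 2259 kg/m³
  titanium alloy: σ_y = 1050 MPa, ρ = 4501 kg/m³
  magnesium alloy: σ_y = 160.0 MPa, ρ = 1794 kg/m³
  brass: σ_y = 302.0 MPa, ρ = 8690 kg/m³
  silicon nitride: σ_y = 684.6 MPa, ρ = 3250 kg/m³
  concrete: σ_y = 32.50 MPa, ρ = 2360 kg/m³
  commercially pure titanium: σ_y = 344.0 MPa, ρ = 4510 kg/m³
  silicon nitride: M = 8.05×10⁻³
  titanium alloy: M = 7.20×10⁻³
  magnesium alloy: M = 7.05×10⁻³
  commercially pure titanium: M = 4.11×10⁻³
  borosilicate glass: M = 2.55×10⁻³
  concrete: M = 2.42×10⁻³
  brass: M = 2.00×10⁻³
Silicon nitride has the largest M.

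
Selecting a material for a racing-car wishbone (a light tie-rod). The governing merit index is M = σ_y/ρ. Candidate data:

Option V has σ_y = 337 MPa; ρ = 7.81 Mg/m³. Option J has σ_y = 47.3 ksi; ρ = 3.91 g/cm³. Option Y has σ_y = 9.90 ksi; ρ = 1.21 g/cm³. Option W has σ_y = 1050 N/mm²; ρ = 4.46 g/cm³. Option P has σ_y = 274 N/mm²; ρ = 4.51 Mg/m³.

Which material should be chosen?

After converting to SI:
  option V: σ_y = 337.0 MPa, ρ = 7810 kg/m³
  option J: σ_y = 326.1 MPa, ρ = 3910 kg/m³
  option Y: σ_y = 68.26 MPa, ρ = 1210 kg/m³
  option W: σ_y = 1050 MPa, ρ = 4460 kg/m³
  option P: σ_y = 274.0 MPa, ρ = 4510 kg/m³
  option W: M = 235 kN·m/kg
  option J: M = 83.4 kN·m/kg
  option P: M = 60.8 kN·m/kg
  option Y: M = 56.4 kN·m/kg
  option V: M = 43.1 kN·m/kg
Highest index: option W.

option W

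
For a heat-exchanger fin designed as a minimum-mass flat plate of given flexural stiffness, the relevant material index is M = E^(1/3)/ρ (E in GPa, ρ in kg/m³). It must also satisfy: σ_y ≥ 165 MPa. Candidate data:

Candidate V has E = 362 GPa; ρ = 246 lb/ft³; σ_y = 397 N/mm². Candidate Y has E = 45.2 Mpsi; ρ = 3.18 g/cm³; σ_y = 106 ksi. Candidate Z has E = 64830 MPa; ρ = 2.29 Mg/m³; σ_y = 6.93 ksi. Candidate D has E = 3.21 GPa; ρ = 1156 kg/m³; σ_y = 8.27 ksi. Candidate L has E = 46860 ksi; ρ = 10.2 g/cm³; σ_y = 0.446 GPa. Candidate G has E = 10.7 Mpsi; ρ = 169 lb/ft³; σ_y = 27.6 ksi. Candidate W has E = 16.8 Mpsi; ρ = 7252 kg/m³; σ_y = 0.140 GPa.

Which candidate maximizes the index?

Screen on constraints: σ_y ≥ 165 MPa. Survivors: candidate V, candidate Y, candidate L, candidate G.
Normalizing units and computing the index:
  candidate V: E = 362.0 GPa, ρ = 3941 kg/m³
  candidate Y: E = 311.6 GPa, ρ = 3180 kg/m³
  candidate L: E = 323.1 GPa, ρ = 10200 kg/m³
  candidate G: E = 73.77 GPa, ρ = 2707 kg/m³
  candidate Y: M = 2.13×10⁻³
  candidate V: M = 1.81×10⁻³
  candidate G: M = 1.55×10⁻³
  candidate L: M = 0.673×10⁻³
Candidate Y ranks first.

candidate Y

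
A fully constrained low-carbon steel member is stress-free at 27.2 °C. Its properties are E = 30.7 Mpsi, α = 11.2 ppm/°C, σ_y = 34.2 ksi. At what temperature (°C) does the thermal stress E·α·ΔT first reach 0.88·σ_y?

E = 30.7 Mpsi = 211.7 GPa.
σ_y = 34.2 ksi = 235.8 MPa.
E·α·ΔT = 207.5 MPa ⇒ ΔT = 207.5 / (211.7×10³ × 11.2×10⁻⁶) = 87.53 K.
T = 27.2 + 87.53 = 114.7 °C.

115 °C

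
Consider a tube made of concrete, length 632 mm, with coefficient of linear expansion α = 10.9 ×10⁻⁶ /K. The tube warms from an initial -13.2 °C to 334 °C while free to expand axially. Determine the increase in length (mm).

ΔT = 334 − (-13.2) = 347.2 K.
ΔL = α·L₀·ΔT = 10.9×10⁻⁶ × 632 mm × 347.2 K = 2.39 mm.

2.39 mm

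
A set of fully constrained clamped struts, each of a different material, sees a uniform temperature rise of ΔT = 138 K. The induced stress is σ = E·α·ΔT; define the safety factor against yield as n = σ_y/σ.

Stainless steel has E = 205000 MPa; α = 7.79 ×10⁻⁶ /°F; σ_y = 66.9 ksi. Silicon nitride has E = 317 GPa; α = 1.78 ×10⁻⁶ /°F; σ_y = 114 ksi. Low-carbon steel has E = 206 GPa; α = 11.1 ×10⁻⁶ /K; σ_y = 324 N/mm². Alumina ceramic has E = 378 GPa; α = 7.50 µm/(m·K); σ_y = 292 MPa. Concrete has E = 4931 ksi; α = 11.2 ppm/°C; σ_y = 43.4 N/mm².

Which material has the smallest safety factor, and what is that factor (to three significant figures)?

alumina ceramic, n = 0.746

Per material, after unit conversion:
  stainless steel: E = 205.0, α = 14.0, σ_y = 461.3 → σ = 397 MPa, n = 1.16
  silicon nitride: E = 317.0, α = 3.20, σ_y = 786.0 → σ = 140 MPa, n = 5.61
  low-carbon steel: E = 206.0, α = 11.1, σ_y = 324.0 → σ = 316 MPa, n = 1.03
  alumina ceramic: E = 378.0, α = 7.50, σ_y = 292.0 → σ = 391 MPa, n = 0.746
  concrete: E = 34.00, α = 11.2, σ_y = 43.40 → σ = 52.5 MPa, n = 0.826
Alumina ceramic has the lowest safety factor, n = 0.746.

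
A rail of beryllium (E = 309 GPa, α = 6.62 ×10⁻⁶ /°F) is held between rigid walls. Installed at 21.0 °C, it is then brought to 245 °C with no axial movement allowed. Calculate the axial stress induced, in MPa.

825 MPa

α = 6.62×10⁻⁶/°F × 9/5 = 11.9×10⁻⁶/K.
ΔT = 224.0 K. Constrained thermal stress σ = E·α·ΔT = 309.0×10³ MPa × 11.9×10⁻⁶ × 224.0 = 825 MPa (compressive).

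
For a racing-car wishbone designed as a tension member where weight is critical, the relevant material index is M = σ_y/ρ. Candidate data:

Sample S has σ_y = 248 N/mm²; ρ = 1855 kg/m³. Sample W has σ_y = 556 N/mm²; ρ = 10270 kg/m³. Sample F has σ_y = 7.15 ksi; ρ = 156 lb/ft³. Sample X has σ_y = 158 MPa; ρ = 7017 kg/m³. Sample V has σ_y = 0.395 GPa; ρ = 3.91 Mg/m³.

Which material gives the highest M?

In SI units:
  sample S: σ_y = 248.0 MPa, ρ = 1855 kg/m³
  sample W: σ_y = 556.0 MPa, ρ = 10270 kg/m³
  sample F: σ_y = 49.30 MPa, ρ = 2499 kg/m³
  sample X: σ_y = 158.0 MPa, ρ = 7017 kg/m³
  sample V: σ_y = 395.0 MPa, ρ = 3910 kg/m³
  sample S: M = 134 kN·m/kg
  sample V: M = 101 kN·m/kg
  sample W: M = 54.1 kN·m/kg
  sample X: M = 22.5 kN·m/kg
  sample F: M = 19.7 kN·m/kg
Sample S ranks first.

sample S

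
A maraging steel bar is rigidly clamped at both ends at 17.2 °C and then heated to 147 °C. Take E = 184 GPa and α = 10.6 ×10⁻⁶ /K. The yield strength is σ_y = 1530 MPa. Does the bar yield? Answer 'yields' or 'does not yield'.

ΔT = 129.8 K. Constrained thermal stress σ = E·α·ΔT = 184.0×10³ MPa × 10.6×10⁻⁶ × 129.8 = 253 MPa (compressive).
Compare to σ_y = 1530 MPa: σ < σ_y, so it does not yield.

does not yield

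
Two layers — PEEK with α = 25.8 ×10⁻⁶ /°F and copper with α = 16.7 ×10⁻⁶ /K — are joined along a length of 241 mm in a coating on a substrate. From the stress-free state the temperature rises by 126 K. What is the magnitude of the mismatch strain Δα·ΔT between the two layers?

PEEK: α = 25.8×10⁻⁶/°F × 9/5 = 46.4×10⁻⁶/K.
Δα = |46.4 − 16.7|×10⁻⁶/K = 29.7×10⁻⁶/K.
Mismatch strain = Δα·ΔT = 29.7×10⁻⁶ × 126.0 = 3.75×10⁻³.

3.75×10⁻³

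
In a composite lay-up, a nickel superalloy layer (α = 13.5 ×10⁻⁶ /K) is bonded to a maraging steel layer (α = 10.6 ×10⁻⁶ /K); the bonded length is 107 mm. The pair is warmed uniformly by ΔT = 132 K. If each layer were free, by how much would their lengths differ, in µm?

41.0 µm

Δα = |13.5 − 10.6|×10⁻⁶/K = 2.90×10⁻⁶/K.
ΔL_mismatch = Δα·L·ΔT = 2.90×10⁻⁶ × 107.0 mm × 132.0 K = 41.0 µm.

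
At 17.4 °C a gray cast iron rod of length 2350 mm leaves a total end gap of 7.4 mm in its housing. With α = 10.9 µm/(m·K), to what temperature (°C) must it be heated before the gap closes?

306 °C

α·L₀·ΔT = 7.4 mm ⇒ ΔT = 7.4 / (10.9×10⁻⁶ × 2350.0) = 288.9 K.
T = 17.4 + 288.9 = 306.3 °C.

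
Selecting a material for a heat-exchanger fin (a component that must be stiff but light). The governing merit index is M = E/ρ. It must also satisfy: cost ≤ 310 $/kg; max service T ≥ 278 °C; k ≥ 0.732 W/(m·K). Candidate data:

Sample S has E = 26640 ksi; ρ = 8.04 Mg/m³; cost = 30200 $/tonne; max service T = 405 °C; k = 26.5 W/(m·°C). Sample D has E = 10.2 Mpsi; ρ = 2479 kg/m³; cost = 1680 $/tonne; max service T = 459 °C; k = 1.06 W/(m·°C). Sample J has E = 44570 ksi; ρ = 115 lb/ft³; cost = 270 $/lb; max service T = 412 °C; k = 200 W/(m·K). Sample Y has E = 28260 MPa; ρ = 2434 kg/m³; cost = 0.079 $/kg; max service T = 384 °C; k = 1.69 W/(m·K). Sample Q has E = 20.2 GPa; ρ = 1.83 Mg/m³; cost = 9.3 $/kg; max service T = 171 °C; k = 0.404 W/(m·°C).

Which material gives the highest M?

Screen on constraints: cost ≤ 310 $/kg; max service T ≥ 278 °C; k ≥ 0.732 W/(m·K). Survivors: sample S, sample D, sample Y.
In SI units:
  sample S: E = 183.7 GPa, ρ = 8040 kg/m³
  sample D: E = 70.33 GPa, ρ = 2479 kg/m³
  sample Y: E = 28.26 GPa, ρ = 2434 kg/m³
  sample D: M = 28.4 MN·m/kg
  sample S: M = 22.8 MN·m/kg
  sample Y: M = 11.6 MN·m/kg
Sample D ranks first.

sample D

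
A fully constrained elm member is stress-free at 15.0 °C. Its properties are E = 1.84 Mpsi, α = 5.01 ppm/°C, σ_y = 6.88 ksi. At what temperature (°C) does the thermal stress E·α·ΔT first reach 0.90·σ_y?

E = 1.84 Mpsi = 12.69 GPa.
σ_y = 6.88 ksi = 47.44 MPa.
E·α·ΔT = 42.69 MPa ⇒ ΔT = 42.69 / (12.69×10³ × 5.01×10⁻⁶) = 671.7 K.
T = 15.0 + 671.7 = 686.7 °C.

687 °C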